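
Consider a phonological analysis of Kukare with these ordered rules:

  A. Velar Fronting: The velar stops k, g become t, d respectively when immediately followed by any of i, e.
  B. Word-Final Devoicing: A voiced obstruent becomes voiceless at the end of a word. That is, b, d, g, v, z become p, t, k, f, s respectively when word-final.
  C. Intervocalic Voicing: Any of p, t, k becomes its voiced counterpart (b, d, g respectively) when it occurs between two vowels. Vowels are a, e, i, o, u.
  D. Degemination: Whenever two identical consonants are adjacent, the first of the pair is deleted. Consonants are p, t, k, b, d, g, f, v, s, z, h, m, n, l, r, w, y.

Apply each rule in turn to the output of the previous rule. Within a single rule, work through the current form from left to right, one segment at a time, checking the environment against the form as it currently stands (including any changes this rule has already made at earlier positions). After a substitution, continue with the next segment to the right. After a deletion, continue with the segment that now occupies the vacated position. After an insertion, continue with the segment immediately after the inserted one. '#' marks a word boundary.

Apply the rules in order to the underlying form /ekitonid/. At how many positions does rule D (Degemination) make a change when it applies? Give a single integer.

A Velar Fronting: [ekitonid] → [etitonid]
B Word-Final Devoicing: [etitonid] → [etitonit]
C Intervocalic Voicing: [etitonit] → [edidonit]
D Degemination: no change — [edidonit]
Rule D changed 0 position(s).

0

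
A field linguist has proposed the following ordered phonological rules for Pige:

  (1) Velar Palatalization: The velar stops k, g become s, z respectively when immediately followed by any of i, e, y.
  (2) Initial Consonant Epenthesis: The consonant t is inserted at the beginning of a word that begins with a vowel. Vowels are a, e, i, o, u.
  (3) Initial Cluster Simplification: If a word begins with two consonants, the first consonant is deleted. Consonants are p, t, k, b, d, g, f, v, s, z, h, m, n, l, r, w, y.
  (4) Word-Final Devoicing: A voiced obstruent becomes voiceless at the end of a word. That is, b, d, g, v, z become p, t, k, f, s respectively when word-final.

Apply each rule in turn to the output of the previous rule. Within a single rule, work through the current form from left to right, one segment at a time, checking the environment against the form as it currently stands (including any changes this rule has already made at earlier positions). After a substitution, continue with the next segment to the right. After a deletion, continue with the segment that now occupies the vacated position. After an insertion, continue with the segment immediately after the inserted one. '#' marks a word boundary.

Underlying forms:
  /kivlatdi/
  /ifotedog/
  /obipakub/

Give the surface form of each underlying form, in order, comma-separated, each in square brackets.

/kivlatdi/:
  (1) Velar Palatalization: [kivlatdi] → [sivlatdi]
  (2) Initial Consonant Epenthesis: no change — [sivlatdi]
  (3) Initial Cluster Simplification: no change — [sivlatdi]
  (4) Word-Final Devoicing: no change — [sivlatdi]
/ifotedog/:
  (1) Velar Palatalization: no change — [ifotedog]
  (2) Initial Consonant Epenthesis: [ifotedog] → [tifotedog]
  (3) Initial Cluster Simplification: no change — [tifotedog]
  (4) Word-Final Devoicing: [tifotedog] → [tifotedok]
/obipakub/:
  (1) Velar Palatalization: no change — [obipakub]
  (2) Initial Consonant Epenthesis: [obipakub] → [tobipakub]
  (3) Initial Cluster Simplification: no change — [tobipakub]
  (4) Word-Final Devoicing: [tobipakub] → [tobipakup]

[sivlatdi], [tifotedok], [tobipakup]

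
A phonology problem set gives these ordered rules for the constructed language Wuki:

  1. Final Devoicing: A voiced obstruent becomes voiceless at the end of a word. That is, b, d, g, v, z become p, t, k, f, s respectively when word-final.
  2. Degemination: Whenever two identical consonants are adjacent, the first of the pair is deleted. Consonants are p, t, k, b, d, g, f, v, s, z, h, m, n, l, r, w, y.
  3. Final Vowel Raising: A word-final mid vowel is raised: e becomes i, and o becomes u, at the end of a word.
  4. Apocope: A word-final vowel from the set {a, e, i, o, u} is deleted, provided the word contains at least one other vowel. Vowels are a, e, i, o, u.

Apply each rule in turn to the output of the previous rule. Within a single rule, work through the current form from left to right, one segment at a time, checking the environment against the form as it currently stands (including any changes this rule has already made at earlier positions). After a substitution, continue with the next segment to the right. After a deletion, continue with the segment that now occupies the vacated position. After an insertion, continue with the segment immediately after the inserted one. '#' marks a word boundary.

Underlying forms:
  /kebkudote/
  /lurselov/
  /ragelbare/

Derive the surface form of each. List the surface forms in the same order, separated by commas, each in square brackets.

/kebkudote/:
  1 Final Devoicing: no change — [kebkudote]
  2 Degemination: no change — [kebkudote]
  3 Final Vowel Raising: [kebkudote] → [kebkudoti]
  4 Apocope: [kebkudoti] → [kebkudot]
/lurselov/:
  1 Final Devoicing: [lurselov] → [lurselof]
  2 Degemination: no change — [lurselof]
  3 Final Vowel Raising: no change — [lurselof]
  4 Apocope: no change — [lurselof]
/ragelbare/:
  1 Final Devoicing: no change — [ragelbare]
  2 Degemination: no change — [ragelbare]
  3 Final Vowel Raising: [ragelbare] → [ragelbari]
  4 Apocope: [ragelbari] → [ragelbar]

[kebkudot], [lurselof], [ragelbar]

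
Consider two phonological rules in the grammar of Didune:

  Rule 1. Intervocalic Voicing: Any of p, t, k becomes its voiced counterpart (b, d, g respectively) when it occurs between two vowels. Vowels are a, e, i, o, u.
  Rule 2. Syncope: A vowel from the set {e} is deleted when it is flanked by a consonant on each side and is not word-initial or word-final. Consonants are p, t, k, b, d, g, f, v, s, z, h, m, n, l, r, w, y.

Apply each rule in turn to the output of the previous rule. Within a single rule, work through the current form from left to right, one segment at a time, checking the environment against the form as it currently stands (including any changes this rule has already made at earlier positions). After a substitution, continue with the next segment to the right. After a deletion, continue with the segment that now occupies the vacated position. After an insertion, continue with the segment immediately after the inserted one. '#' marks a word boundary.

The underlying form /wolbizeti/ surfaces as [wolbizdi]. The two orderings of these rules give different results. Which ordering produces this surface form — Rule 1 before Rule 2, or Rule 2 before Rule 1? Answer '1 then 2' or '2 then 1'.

1 then 2

Order 1 then 2:
  1 Intervocalic Voicing: [wolbizeti] → [wolbizedi]
  2 Syncope: [wolbizedi] → [wolbizdi]
  result: [wolbizdi]
Order 2 then 1:
  2 Syncope: [wolbizeti] → [wolbizti]
  1 Intervocalic Voicing: no change — [wolbizti]
  result: [wolbizti]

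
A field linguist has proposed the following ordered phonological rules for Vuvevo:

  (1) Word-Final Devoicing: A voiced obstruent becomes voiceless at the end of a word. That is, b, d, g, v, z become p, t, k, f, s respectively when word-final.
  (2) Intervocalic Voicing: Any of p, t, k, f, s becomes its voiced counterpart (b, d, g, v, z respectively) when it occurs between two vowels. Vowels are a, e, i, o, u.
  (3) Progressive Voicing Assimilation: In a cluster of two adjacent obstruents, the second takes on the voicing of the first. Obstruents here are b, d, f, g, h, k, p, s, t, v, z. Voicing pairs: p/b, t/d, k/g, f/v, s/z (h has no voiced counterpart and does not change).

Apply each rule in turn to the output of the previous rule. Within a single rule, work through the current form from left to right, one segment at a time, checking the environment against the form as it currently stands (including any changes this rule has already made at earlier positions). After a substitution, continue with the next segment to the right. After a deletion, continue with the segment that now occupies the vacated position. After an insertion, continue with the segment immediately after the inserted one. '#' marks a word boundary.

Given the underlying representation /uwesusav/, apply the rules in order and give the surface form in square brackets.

(1) Word-Final Devoicing: [uwesusav] → [uwesusaf]
(2) Intervocalic Voicing: [uwesusaf] → [uwezuzaf]
(3) Progressive Voicing Assimilation: no change — [uwezuzaf]

[uwezuzaf]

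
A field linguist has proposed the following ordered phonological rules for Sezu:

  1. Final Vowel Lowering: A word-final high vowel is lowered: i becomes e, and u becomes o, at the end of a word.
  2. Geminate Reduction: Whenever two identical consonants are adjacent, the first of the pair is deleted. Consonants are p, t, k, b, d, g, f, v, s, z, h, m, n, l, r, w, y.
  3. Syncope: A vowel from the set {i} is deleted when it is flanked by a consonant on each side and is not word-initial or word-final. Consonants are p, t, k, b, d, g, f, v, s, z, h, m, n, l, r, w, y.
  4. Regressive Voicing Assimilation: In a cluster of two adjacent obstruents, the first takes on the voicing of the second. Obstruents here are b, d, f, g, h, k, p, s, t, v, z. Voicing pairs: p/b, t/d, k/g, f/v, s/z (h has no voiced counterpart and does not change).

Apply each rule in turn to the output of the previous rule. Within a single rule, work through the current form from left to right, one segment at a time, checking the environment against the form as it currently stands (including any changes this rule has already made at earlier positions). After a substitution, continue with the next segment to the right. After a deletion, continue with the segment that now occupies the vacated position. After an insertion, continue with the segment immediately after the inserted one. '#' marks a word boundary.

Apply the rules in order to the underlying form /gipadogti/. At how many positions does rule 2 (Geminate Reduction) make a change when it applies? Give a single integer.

1 Final Vowel Lowering: [gipadogti] → [gipadogte]
2 Geminate Reduction: no change — [gipadogte]
3 Syncope: [gipadogte] → [gpadogte]
4 Regressive Voicing Assimilation: [gpadogte] → [kpadokte]
Rule 2 changed 0 position(s).

0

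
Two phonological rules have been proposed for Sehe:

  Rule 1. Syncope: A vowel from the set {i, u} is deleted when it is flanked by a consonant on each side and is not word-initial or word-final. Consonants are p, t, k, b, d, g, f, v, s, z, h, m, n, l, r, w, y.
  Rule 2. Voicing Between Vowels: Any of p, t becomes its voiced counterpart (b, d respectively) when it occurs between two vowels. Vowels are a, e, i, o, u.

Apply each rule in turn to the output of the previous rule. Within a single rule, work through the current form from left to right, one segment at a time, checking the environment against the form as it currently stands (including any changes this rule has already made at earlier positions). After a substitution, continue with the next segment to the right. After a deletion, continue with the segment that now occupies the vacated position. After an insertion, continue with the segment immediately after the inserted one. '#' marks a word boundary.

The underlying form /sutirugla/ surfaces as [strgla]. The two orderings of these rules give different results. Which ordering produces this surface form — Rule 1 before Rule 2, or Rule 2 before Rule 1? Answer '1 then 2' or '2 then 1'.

1 then 2

Order 1 then 2:
  1 Syncope: [sutirugla] → [strgla]
  2 Voicing Between Vowels: no change — [strgla]
  result: [strgla]
Order 2 then 1:
  2 Voicing Between Vowels: [sutirugla] → [sudirugla]
  1 Syncope: [sudirugla] → [sdrgla]
  result: [sdrgla]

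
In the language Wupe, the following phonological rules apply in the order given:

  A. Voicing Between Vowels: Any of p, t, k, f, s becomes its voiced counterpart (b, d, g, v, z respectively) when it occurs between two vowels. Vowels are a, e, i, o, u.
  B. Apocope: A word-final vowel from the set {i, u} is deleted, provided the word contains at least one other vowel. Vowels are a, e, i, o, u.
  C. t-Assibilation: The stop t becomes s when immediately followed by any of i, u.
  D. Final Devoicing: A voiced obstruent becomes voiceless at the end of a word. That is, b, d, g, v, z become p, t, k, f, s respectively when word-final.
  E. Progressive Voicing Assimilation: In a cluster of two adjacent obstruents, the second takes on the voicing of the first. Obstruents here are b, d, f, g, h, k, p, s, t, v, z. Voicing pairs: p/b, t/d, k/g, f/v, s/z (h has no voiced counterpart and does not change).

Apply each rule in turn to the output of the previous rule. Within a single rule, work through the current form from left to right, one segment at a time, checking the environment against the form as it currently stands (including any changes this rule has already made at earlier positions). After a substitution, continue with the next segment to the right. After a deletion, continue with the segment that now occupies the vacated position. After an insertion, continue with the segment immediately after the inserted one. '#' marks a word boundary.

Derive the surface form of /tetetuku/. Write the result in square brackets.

A Voicing Between Vowels: [tetetuku] → [tededugu]
B Apocope: [tededugu] → [tededug]
C t-Assibilation: no change — [tededug]
D Final Devoicing: [tededug] → [tededuk]
E Progressive Voicing Assimilation: no change — [tededuk]

[tededuk]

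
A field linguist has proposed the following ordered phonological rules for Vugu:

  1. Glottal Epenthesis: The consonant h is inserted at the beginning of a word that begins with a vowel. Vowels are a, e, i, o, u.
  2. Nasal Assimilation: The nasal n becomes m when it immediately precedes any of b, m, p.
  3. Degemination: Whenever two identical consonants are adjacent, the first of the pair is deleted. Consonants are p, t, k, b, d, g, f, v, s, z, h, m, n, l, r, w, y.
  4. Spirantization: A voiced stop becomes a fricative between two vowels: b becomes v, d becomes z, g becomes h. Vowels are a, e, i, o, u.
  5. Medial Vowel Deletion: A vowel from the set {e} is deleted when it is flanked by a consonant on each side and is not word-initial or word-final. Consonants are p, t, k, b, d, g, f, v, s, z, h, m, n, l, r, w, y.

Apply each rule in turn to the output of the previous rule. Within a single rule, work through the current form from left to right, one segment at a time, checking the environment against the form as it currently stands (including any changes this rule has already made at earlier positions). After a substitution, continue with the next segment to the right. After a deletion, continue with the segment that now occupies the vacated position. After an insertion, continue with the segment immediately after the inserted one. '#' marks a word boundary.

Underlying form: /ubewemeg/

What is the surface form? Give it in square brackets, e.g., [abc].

1 Glottal Epenthesis: [ubewemeg] → [hubewemeg]
2 Nasal Assimilation: no change — [hubewemeg]
3 Degemination: no change — [hubewemeg]
4 Spirantization: [hubewemeg] → [huvewemeg]
5 Medial Vowel Deletion: [huvewemeg] → [huvwmg]

[huvwmg]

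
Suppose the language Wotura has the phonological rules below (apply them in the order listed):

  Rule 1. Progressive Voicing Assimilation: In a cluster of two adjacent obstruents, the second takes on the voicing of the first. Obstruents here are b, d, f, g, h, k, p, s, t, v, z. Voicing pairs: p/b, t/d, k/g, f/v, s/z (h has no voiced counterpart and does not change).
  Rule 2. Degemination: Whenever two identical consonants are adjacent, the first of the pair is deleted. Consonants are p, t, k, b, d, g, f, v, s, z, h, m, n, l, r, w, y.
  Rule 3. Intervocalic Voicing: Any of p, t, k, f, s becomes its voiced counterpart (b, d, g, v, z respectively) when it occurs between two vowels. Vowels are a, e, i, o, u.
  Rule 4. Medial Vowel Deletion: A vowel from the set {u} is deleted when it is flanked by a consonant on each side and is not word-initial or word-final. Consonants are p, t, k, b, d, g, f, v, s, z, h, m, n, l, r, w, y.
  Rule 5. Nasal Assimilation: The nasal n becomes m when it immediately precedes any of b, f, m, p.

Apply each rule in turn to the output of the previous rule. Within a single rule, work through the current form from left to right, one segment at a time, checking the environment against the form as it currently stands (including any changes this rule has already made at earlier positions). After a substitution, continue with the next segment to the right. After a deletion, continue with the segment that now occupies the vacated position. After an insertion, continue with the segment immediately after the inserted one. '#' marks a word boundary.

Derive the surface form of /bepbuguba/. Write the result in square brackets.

[bebgba]

Rule 1 Progressive Voicing Assimilation: [bepbuguba] → [beppuguba]
Rule 2 Degemination: [beppuguba] → [bepuguba]
Rule 3 Intervocalic Voicing: [bepuguba] → [bebuguba]
Rule 4 Medial Vowel Deletion: [bebuguba] → [bebgba]
Rule 5 Nasal Assimilation: no change — [bebgba]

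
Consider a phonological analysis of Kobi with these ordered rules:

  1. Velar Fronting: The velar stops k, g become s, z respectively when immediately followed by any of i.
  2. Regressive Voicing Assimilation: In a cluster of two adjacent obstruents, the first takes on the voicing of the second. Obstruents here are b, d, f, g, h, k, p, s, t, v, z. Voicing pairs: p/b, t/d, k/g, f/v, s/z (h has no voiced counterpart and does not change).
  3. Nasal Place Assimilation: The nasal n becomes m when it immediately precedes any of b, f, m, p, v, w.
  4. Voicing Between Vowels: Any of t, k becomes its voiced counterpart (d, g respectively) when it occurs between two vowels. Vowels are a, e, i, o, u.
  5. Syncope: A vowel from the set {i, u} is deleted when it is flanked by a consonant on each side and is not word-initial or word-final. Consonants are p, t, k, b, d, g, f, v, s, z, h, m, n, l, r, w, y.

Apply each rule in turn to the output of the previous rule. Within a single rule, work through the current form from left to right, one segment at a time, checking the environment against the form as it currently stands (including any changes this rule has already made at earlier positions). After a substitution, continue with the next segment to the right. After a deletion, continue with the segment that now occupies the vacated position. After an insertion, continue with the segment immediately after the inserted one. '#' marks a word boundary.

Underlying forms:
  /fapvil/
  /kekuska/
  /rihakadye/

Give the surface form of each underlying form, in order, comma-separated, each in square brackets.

[fabvl], [kegska], [rhagadye]

/fapvil/:
  1 Velar Fronting: no change — [fapvil]
  2 Regressive Voicing Assimilation: [fapvil] → [fabvil]
  3 Nasal Place Assimilation: no change — [fabvil]
  4 Voicing Between Vowels: no change — [fabvil]
  5 Syncope: [fabvil] → [fabvl]
/kekuska/:
  1 Velar Fronting: no change — [kekuska]
  2 Regressive Voicing Assimilation: no change — [kekuska]
  3 Nasal Place Assimilation: no change — [kekuska]
  4 Voicing Between Vowels: [kekuska] → [keguska]
  5 Syncope: [keguska] → [kegska]
/rihakadye/:
  1 Velar Fronting: no change — [rihakadye]
  2 Regressive Voicing Assimilation: no change — [rihakadye]
  3 Nasal Place Assimilation: no change — [rihakadye]
  4 Voicing Between Vowels: [rihakadye] → [rihagadye]
  5 Syncope: [rihagadye] → [rhagadye]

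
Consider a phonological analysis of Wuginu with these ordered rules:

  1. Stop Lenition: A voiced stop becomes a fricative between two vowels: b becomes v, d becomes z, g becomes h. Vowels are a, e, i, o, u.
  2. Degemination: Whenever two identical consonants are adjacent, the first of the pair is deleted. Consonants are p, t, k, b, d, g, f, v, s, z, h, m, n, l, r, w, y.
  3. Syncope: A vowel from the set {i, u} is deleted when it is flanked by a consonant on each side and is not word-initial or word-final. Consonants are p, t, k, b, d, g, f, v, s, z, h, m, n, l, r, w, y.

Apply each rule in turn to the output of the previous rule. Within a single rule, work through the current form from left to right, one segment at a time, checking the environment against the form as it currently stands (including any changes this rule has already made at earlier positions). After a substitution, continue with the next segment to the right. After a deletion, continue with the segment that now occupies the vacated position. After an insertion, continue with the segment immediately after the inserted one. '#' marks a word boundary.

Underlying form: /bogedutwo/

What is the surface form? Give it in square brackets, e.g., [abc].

[boheztwo]

1 Stop Lenition: [bogedutwo] → [bohezutwo]
2 Degemination: no change — [bohezutwo]
3 Syncope: [bohezutwo] → [boheztwo]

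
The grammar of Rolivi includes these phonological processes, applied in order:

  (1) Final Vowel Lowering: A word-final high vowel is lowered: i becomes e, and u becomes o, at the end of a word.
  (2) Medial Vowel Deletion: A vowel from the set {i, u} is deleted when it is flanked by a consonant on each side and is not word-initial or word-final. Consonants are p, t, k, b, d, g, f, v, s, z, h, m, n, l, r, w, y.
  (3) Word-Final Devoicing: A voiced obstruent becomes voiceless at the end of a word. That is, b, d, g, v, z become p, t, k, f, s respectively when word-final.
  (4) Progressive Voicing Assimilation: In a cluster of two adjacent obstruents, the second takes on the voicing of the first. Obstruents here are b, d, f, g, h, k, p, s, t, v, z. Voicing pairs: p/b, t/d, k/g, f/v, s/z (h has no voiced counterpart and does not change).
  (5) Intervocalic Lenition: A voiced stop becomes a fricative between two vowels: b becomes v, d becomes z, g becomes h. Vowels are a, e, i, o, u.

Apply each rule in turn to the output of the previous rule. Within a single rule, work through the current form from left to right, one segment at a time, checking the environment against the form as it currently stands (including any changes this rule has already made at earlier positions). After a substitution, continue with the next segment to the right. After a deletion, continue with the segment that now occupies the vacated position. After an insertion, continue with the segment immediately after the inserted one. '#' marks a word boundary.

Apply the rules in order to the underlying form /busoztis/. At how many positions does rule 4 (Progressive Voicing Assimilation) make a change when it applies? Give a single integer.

(1) Final Vowel Lowering: no change — [busoztis]
(2) Medial Vowel Deletion: [busoztis] → [bsozts]
(3) Word-Final Devoicing: no change — [bsozts]
(4) Progressive Voicing Assimilation: [bsozts] → [bzozdz]
(5) Intervocalic Lenition: no change — [bzozdz]
Rule 4 changed 3 position(s).

3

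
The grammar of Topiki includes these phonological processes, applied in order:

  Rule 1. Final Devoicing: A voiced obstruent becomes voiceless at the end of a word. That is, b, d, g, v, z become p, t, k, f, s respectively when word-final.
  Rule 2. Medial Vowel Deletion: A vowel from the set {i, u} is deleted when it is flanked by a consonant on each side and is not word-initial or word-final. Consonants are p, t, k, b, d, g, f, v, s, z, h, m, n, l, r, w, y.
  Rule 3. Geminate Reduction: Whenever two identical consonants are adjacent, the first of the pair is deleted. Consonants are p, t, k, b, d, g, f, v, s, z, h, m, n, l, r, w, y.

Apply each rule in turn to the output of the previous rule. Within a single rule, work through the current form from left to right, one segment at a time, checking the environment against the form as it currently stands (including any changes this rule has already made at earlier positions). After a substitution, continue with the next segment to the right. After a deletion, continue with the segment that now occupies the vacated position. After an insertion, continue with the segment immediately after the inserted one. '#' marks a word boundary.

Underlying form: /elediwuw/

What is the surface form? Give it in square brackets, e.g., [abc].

[eledw]

Rule 1 Final Devoicing: no change — [elediwuw]
Rule 2 Medial Vowel Deletion: [elediwuw] → [eledww]
Rule 3 Geminate Reduction: [eledww] → [eledw]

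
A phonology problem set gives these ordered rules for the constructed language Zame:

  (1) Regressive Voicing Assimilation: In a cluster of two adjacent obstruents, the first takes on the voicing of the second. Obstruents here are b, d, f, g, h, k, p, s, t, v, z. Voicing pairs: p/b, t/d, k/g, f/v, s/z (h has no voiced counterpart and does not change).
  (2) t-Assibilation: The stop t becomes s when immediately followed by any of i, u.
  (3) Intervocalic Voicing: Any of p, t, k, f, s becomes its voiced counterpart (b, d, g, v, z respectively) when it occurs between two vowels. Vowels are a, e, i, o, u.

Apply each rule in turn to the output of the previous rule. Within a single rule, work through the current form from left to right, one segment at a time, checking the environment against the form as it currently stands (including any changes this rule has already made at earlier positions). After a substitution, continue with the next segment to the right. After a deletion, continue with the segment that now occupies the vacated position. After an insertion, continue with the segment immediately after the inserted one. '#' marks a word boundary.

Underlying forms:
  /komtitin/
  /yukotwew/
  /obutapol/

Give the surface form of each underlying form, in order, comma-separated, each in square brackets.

/komtitin/:
  (1) Regressive Voicing Assimilation: no change — [komtitin]
  (2) t-Assibilation: [komtitin] → [komsisin]
  (3) Intervocalic Voicing: [komsisin] → [komsizin]
/yukotwew/:
  (1) Regressive Voicing Assimilation: no change — [yukotwew]
  (2) t-Assibilation: no change — [yukotwew]
  (3) Intervocalic Voicing: [yukotwew] → [yugotwew]
/obutapol/:
  (1) Regressive Voicing Assimilation: no change — [obutapol]
  (2) t-Assibilation: no change — [obutapol]
  (3) Intervocalic Voicing: [obutapol] → [obudabol]

[komsizin], [yugotwew], [obudabol]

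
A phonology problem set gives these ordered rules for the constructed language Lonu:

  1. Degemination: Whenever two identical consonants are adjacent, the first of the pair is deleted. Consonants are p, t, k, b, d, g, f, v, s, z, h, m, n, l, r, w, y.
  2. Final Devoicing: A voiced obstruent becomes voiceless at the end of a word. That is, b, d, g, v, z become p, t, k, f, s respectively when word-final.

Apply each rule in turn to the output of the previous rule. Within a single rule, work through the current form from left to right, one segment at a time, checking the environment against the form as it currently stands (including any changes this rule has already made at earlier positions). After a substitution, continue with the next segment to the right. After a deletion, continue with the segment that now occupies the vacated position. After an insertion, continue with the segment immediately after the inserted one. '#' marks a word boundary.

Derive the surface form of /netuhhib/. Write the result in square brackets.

1 Degemination: [netuhhib] → [netuhib]
2 Final Devoicing: [netuhib] → [netuhip]

[netuhip]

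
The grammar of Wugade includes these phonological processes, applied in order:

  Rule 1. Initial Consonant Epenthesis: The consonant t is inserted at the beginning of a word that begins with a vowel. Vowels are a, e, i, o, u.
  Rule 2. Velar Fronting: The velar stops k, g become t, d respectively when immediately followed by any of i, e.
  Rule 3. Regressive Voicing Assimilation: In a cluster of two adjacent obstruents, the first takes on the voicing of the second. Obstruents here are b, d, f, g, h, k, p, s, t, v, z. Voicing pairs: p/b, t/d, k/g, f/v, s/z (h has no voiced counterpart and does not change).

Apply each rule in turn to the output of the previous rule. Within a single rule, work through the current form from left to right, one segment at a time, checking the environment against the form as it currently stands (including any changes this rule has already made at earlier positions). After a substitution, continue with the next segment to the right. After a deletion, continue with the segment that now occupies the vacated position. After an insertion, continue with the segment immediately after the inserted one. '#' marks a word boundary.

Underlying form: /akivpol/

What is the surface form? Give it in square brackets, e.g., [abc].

Rule 1 Initial Consonant Epenthesis: [akivpol] → [takivpol]
Rule 2 Velar Fronting: [takivpol] → [tativpol]
Rule 3 Regressive Voicing Assimilation: [tativpol] → [tatifpol]

[tatifpol]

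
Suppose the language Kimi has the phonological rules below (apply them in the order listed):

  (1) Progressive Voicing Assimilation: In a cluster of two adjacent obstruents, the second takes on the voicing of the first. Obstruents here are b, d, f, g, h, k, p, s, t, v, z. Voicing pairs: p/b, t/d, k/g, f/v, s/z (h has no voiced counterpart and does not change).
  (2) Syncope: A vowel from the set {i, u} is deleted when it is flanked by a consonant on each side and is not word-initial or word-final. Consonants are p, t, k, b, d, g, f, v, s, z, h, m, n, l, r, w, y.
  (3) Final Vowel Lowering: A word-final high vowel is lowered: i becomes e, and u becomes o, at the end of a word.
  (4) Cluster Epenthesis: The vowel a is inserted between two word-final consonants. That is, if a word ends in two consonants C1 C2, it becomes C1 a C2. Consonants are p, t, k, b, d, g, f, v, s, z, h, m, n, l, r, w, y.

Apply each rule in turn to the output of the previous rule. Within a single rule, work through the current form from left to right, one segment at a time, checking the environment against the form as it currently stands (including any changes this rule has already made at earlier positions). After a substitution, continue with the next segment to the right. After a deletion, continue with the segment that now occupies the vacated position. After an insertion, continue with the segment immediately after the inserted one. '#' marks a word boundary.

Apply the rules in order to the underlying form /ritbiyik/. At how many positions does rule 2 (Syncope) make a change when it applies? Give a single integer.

(1) Progressive Voicing Assimilation: [ritbiyik] → [ritpiyik]
(2) Syncope: [ritpiyik] → [rtpyk]
(3) Final Vowel Lowering: no change — [rtpyk]
(4) Cluster Epenthesis: [rtpyk] → [rtpyak]
Rule 2 changed 3 position(s).

3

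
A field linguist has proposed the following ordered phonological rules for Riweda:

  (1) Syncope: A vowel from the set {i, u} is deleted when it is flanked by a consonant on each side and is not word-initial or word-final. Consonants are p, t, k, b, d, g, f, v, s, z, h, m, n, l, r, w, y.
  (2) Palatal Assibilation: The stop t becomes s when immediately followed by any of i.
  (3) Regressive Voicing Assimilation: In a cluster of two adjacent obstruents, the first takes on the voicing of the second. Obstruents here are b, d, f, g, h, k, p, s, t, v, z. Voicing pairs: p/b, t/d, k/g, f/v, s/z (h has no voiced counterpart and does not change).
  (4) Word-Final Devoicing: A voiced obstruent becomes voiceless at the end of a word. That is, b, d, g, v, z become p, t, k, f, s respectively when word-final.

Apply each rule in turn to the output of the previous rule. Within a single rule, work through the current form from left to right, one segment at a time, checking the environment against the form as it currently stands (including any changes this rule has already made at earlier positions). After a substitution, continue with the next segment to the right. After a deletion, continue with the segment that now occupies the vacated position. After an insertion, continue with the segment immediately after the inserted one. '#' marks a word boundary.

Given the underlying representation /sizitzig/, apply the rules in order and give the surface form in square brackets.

(1) Syncope: [sizitzig] → [sztzg]
(2) Palatal Assibilation: no change — [sztzg]
(3) Regressive Voicing Assimilation: [sztzg] → [zsdzg]
(4) Word-Final Devoicing: [zsdzg] → [zsdzk]

[zsdzk]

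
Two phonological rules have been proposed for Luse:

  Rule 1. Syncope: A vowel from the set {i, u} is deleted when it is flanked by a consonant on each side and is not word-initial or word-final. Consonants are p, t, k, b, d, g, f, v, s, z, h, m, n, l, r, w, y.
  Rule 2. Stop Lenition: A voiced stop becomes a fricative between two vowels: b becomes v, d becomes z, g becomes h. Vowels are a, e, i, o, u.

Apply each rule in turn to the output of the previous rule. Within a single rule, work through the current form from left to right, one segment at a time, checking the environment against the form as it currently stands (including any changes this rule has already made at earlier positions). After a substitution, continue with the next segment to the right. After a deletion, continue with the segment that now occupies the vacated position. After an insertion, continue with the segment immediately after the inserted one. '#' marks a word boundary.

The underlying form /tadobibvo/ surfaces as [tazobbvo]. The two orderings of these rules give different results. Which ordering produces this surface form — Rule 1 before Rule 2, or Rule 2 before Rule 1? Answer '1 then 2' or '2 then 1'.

Order 1 then 2:
  1 Syncope: [tadobibvo] → [tadobbvo]
  2 Stop Lenition: [tadobbvo] → [tazobbvo]
  result: [tazobbvo]
Order 2 then 1:
  2 Stop Lenition: [tadobibvo] → [tazovibvo]
  1 Syncope: [tazovibvo] → [tazovbvo]
  result: [tazovbvo]

1 then 2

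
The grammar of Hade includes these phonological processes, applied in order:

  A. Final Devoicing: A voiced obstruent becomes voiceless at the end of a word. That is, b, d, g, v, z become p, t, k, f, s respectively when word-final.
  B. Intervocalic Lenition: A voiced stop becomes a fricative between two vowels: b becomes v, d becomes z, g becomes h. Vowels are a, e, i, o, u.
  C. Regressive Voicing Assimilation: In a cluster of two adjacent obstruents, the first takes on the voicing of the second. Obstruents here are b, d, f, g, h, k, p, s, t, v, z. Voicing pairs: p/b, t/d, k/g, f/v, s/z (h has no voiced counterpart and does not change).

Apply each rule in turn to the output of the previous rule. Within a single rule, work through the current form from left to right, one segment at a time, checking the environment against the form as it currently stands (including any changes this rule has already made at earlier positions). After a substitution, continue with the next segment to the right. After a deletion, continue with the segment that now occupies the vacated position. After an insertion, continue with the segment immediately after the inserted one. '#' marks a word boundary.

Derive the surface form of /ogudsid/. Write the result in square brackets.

[ohutsit]

A Final Devoicing: [ogudsid] → [ogudsit]
B Intervocalic Lenition: [ogudsit] → [ohudsit]
C Regressive Voicing Assimilation: [ohudsit] → [ohutsit]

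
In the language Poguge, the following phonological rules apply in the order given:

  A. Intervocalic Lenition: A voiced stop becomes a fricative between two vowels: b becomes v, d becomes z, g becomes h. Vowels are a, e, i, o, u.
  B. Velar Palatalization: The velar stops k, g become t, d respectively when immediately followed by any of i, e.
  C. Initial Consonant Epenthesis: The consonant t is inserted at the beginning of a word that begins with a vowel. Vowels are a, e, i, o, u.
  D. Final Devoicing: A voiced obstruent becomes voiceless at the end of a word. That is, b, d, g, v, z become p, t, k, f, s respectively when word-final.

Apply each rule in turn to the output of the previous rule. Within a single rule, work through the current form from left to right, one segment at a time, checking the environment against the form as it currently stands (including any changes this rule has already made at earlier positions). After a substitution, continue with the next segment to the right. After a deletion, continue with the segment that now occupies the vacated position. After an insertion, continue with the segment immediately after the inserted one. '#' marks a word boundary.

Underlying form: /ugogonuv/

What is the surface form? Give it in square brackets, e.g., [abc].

A Intervocalic Lenition: [ugogonuv] → [uhohonuv]
B Velar Palatalization: no change — [uhohonuv]
C Initial Consonant Epenthesis: [uhohonuv] → [tuhohonuv]
D Final Devoicing: [tuhohonuv] → [tuhohonuf]

[tuhohonuf]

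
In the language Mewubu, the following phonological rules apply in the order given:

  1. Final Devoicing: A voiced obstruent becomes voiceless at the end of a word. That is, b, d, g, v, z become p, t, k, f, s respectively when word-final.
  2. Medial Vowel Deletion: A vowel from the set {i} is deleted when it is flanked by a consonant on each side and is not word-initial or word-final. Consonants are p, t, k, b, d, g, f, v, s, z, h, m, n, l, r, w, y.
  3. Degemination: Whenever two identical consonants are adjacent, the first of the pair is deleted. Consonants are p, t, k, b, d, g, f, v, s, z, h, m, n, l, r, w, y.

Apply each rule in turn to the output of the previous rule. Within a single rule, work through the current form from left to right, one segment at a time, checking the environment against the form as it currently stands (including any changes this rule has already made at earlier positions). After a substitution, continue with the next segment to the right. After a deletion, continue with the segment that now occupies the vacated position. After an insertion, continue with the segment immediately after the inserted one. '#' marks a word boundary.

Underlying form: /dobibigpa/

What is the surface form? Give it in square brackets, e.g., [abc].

[dobgpa]

1 Final Devoicing: no change — [dobibigpa]
2 Medial Vowel Deletion: [dobibigpa] → [dobbgpa]
3 Degemination: [dobbgpa] → [dobgpa]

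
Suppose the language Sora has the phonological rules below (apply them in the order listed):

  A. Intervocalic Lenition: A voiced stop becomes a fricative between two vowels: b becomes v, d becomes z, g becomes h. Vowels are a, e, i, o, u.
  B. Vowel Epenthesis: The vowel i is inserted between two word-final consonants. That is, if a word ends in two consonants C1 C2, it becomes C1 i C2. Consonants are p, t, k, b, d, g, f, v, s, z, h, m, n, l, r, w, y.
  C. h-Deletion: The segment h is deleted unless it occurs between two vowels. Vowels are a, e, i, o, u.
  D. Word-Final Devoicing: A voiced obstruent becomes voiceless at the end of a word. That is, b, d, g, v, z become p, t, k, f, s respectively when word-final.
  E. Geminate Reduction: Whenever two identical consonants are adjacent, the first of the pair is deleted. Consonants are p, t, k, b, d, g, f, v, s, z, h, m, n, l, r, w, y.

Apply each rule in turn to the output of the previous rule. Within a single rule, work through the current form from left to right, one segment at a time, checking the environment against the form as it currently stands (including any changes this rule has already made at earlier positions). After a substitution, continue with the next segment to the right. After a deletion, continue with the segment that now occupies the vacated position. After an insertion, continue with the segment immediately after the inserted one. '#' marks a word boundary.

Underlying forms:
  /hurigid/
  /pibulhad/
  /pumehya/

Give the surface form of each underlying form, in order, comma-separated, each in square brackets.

/hurigid/:
  A Intervocalic Lenition: [hurigid] → [hurihid]
  B Vowel Epenthesis: no change — [hurihid]
  C h-Deletion: [hurihid] → [urihid]
  D Word-Final Devoicing: [urihid] → [urihit]
  E Geminate Reduction: no change — [urihit]
/pibulhad/:
  A Intervocalic Lenition: [pibulhad] → [pivulhad]
  B Vowel Epenthesis: no change — [pivulhad]
  C h-Deletion: [pivulhad] → [pivulad]
  D Word-Final Devoicing: [pivulad] → [pivulat]
  E Geminate Reduction: no change — [pivulat]
/pumehya/:
  A Intervocalic Lenition: no change — [pumehya]
  B Vowel Epenthesis: no change — [pumehya]
  C h-Deletion: [pumehya] → [pumeya]
  D Word-Final Devoicing: no change — [pumeya]
  E Geminate Reduction: no change — [pumeya]

[urihit], [pivulat], [pumeya]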